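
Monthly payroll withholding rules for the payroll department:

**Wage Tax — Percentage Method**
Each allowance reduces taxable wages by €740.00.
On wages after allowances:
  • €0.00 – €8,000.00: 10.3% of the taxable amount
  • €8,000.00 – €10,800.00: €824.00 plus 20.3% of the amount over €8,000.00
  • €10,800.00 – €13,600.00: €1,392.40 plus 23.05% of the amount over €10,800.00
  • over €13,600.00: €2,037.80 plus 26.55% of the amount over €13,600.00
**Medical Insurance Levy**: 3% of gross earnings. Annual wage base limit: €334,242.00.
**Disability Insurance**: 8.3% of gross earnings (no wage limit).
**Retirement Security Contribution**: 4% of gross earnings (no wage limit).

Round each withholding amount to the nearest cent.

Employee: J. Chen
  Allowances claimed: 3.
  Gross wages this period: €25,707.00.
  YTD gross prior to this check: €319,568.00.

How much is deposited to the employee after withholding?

€17,442.02

Wage Tax: taxable = €25,707.00 − 3×€740.00 = €23,487.00
  €2,037.80 + 26.55% × (€23,487.00 − €13,600.00) = €2,037.80 + 26.55% × €9,887.00 = €4,662.80
Medical Insurance Levy: cap €334,242.00 − YTD €319,568.00 = €14,674.00 subject; 3% × €14,674.00 = €440.22
Disability Insurance: 8.3% × €25,707.00 = €2,133.68
Retirement Security Contribution: 4% × €25,707.00 = €1,028.28
Total withheld: €4,662.80 + €440.22 + €2,133.68 + €1,028.28 = €8,264.98
Net pay: €25,707.00 − €8,264.98 = €17,442.02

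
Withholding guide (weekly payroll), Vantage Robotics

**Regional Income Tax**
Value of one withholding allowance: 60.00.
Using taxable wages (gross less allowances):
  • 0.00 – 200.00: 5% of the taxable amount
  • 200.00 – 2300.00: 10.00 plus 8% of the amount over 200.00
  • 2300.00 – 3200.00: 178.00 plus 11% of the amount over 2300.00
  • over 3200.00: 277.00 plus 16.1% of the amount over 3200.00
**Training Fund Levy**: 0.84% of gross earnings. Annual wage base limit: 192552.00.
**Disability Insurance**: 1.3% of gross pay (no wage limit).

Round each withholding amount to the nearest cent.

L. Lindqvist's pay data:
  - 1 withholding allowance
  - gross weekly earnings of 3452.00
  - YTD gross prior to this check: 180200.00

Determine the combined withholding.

381.79

Regional Income Tax: taxable = 3452.00 − 1×60.00 = 3392.00
  277.00 + 16.1% × (3392.00 − 3200.00) = 277.00 + 16.1% × 192.00 = 307.91
Training Fund Levy: 0.84% × 3452.00 = 29.00
Disability Insurance: 1.3% × 3452.00 = 44.88
Total: 307.91 + 29.00 + 44.88 = 381.79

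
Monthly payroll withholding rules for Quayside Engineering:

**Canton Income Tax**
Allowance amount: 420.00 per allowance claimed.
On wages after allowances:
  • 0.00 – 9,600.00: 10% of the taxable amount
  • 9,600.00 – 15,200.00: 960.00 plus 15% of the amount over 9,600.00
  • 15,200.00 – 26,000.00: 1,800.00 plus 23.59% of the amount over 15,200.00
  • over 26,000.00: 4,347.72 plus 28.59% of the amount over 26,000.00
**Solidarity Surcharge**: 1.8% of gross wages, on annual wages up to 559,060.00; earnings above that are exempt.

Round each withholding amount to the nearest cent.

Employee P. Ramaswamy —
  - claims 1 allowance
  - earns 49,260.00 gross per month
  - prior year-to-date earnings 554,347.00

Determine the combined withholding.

10,962.51

Canton Income Tax: taxable = 49,260.00 − 1×420.00 = 48,840.00
  4,347.72 + 28.59% × (48,840.00 − 26,000.00) = 4,347.72 + 28.59% × 22,840.00 = 10,877.68
Solidarity Surcharge: cap 559,060.00 − YTD 554,347.00 = 4,713.00 subject; 1.8% × 4,713.00 = 84.83
Total: 10,877.68 + 84.83 = 10,962.51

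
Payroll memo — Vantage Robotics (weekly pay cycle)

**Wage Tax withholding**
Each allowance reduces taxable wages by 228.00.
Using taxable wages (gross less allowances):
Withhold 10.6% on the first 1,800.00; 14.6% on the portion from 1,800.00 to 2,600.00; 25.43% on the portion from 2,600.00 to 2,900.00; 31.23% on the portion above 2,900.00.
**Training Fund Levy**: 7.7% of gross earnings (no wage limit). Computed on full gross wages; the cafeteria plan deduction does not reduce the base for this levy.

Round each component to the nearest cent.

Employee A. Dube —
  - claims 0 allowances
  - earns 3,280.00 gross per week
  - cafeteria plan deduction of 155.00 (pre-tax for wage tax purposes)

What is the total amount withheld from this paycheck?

Wage Tax: taxable = 3,280.00 − 155.00 = 3,125.00
  383.89 + 31.23% × (3,125.00 − 2,900.00) = 383.89 + 31.23% × 225.00 = 454.16
Training Fund Levy: 7.7% × 3,280.00 = 252.56
Total: 454.16 + 252.56 = 706.72

706.72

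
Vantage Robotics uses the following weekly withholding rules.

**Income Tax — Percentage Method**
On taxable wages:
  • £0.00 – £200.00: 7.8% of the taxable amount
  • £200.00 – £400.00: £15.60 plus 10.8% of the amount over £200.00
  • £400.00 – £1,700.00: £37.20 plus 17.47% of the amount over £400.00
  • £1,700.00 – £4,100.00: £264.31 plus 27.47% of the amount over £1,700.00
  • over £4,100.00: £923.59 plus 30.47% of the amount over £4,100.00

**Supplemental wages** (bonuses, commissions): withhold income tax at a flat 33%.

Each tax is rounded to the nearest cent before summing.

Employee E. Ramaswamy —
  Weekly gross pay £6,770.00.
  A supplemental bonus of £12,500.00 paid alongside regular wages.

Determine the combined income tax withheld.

Income Tax: taxable = £6,770.00
  £923.59 + 30.47% × (£6,770.00 − £4,100.00) = £923.59 + 30.47% × £2,670.00 = £1,737.14
Supplemental (33% flat on bonus): 33% × £12,500.00 = £4,125.00
Total income tax: £1,737.14 + £4,125.00 = £5,862.14

£5,862.14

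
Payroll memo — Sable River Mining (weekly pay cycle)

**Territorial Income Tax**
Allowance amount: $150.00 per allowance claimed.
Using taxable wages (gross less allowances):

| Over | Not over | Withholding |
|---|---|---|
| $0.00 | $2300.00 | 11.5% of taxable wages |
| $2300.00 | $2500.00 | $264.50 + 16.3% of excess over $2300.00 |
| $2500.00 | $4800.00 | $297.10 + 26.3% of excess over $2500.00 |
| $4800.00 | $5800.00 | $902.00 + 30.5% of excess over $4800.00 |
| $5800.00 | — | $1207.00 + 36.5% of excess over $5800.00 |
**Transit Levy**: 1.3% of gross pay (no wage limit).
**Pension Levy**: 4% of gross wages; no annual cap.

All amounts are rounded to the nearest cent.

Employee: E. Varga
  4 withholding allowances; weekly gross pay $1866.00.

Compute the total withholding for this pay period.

$244.49

Territorial Income Tax: taxable = $1866.00 − 4×$150.00 = $1266.00
  11.5% × $1266.00 = $145.59
Transit Levy: 1.3% × $1866.00 = $24.26
Pension Levy: 4% × $1866.00 = $74.64
Total: $145.59 + $24.26 + $74.64 = $244.49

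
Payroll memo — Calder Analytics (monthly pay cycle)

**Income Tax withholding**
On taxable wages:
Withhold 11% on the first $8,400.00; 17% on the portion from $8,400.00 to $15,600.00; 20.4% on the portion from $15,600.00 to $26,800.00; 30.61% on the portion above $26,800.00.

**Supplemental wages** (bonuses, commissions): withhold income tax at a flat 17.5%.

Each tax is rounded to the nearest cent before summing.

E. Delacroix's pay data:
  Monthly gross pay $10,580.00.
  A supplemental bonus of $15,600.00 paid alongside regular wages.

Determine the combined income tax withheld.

Income Tax: taxable = $10,580.00
  $924.00 + 17% × ($10,580.00 − $8,400.00) = $924.00 + 17% × $2,180.00 = $1,294.60
Supplemental (17.5% flat on bonus): 17.5% × $15,600.00 = $2,730.00
Total income tax: $1,294.60 + $2,730.00 = $4,024.60

$4,024.60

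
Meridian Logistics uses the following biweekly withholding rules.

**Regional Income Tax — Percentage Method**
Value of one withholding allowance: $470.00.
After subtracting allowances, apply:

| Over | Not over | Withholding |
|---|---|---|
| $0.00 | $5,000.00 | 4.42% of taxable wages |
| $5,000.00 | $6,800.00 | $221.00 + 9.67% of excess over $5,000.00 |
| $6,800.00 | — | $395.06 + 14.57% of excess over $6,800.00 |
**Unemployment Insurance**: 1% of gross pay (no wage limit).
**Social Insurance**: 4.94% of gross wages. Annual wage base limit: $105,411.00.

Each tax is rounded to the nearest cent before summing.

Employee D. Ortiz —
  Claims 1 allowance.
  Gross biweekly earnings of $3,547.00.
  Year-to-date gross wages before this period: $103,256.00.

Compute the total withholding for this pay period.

Regional Income Tax: taxable = $3,547.00 − 1×$470.00 = $3,077.00
  4.42% × $3,077.00 = $136.00
Unemployment Insurance: 1% × $3,547.00 = $35.47
Social Insurance: cap $105,411.00 − YTD $103,256.00 = $2,155.00 subject; 4.94% × $2,155.00 = $106.46
Total: $136.00 + $35.47 + $106.46 = $277.93

$277.93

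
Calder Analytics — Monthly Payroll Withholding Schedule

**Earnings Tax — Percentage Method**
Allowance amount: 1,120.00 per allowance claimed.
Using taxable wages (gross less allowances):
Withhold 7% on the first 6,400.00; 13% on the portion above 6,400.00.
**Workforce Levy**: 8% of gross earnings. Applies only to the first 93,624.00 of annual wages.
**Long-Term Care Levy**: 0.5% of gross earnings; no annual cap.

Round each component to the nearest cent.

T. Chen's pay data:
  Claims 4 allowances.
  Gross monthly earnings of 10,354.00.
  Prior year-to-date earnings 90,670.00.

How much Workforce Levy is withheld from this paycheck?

236.32

Workforce Levy: cap 93,624.00 − YTD 90,670.00 = 2,954.00 subject; 8% × 2,954.00 = 236.32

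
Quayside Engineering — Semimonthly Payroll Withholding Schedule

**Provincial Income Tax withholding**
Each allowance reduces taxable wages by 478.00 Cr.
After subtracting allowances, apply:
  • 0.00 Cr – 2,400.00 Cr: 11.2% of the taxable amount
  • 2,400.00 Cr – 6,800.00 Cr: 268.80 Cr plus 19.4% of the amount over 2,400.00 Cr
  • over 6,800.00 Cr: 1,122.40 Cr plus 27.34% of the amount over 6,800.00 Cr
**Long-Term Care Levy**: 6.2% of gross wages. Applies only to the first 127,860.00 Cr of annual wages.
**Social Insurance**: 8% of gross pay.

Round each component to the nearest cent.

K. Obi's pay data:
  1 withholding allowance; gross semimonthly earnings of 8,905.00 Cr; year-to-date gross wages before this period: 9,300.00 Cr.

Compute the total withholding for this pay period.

2,831.73 Cr

Provincial Income Tax: taxable = 8,905.00 Cr − 1×478.00 Cr = 8,427.00 Cr
  1,122.40 Cr + 27.34% × (8,427.00 Cr − 6,800.00 Cr) = 1,122.40 Cr + 27.34% × 1,627.00 Cr = 1,567.22 Cr
Long-Term Care Levy: 6.2% × 8,905.00 Cr = 552.11 Cr
Social Insurance: 8% × 8,905.00 Cr = 712.40 Cr
Total: 1,567.22 Cr + 552.11 Cr + 712.40 Cr = 2,831.73 Cr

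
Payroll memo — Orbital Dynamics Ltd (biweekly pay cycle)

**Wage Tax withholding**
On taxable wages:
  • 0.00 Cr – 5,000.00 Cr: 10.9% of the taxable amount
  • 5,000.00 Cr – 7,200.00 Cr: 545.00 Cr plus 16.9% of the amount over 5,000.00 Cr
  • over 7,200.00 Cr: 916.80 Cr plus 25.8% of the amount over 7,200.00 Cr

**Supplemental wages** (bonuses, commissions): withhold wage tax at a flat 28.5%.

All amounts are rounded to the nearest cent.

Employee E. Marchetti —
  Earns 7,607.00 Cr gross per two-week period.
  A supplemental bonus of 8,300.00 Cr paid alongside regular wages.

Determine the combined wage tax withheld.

3,387.31 Cr

Wage Tax: taxable = 7,607.00 Cr
  916.80 Cr + 25.8% × (7,607.00 Cr − 7,200.00 Cr) = 916.80 Cr + 25.8% × 407.00 Cr = 1,021.81 Cr
Supplemental (28.5% flat on bonus): 28.5% × 8,300.00 Cr = 2,365.50 Cr
Total wage tax: 1,021.81 Cr + 2,365.50 Cr = 3,387.31 Cr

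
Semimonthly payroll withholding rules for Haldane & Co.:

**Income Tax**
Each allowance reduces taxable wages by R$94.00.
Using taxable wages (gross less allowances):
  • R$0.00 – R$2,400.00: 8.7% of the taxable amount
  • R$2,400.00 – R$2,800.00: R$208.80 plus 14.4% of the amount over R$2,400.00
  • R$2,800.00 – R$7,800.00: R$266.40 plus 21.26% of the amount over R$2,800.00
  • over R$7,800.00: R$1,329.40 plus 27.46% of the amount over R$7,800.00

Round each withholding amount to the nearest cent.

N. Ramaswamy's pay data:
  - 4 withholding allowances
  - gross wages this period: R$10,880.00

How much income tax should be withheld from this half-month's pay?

Income Tax: taxable = R$10,880.00 − 4×R$94.00 = R$10,504.00
  R$1,329.40 + 27.46% × (R$10,504.00 − R$7,800.00) = R$1,329.40 + 27.46% × R$2,704.00 = R$2,071.92

R$2,071.92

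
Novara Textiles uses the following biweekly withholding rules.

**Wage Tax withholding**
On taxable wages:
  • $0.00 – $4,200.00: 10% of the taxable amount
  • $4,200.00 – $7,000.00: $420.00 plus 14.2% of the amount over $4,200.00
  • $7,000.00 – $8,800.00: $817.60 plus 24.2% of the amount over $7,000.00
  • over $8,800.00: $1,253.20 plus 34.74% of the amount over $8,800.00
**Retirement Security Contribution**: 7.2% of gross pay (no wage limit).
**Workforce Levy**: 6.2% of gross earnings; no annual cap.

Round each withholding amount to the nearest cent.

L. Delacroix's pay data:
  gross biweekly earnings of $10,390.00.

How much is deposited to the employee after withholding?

$7,192.17

Wage Tax: taxable = $10,390.00
  $1,253.20 + 34.74% × ($10,390.00 − $8,800.00) = $1,253.20 + 34.74% × $1,590.00 = $1,805.57
Retirement Security Contribution: 7.2% × $10,390.00 = $748.08
Workforce Levy: 6.2% × $10,390.00 = $644.18
Total withheld: $1,805.57 + $748.08 + $644.18 = $3,197.83
Net pay: $10,390.00 − $3,197.83 = $7,192.17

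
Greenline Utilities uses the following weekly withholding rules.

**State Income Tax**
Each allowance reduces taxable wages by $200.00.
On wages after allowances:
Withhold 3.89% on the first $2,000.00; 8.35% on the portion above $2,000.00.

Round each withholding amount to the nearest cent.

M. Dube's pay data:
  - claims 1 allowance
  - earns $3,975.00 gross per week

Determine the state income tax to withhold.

$226.01

State Income Tax: taxable = $3,975.00 − 1×$200.00 = $3,775.00
  $77.80 + 8.35% × ($3,775.00 − $2,000.00) = $77.80 + 8.35% × $1,775.00 = $226.01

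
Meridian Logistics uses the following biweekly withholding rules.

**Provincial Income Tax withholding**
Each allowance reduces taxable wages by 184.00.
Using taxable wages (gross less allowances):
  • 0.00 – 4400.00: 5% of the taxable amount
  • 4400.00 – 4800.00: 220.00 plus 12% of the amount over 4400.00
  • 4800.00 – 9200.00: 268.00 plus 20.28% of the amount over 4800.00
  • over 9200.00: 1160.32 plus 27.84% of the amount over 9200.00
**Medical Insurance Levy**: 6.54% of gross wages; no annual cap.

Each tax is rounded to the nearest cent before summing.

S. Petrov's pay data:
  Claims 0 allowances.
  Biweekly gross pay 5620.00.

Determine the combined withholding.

Provincial Income Tax: taxable = 5620.00
  268.00 + 20.28% × (5620.00 − 4800.00) = 268.00 + 20.28% × 820.00 = 434.30
Medical Insurance Levy: 6.54% × 5620.00 = 367.55
Total: 434.30 + 367.55 = 801.85

801.85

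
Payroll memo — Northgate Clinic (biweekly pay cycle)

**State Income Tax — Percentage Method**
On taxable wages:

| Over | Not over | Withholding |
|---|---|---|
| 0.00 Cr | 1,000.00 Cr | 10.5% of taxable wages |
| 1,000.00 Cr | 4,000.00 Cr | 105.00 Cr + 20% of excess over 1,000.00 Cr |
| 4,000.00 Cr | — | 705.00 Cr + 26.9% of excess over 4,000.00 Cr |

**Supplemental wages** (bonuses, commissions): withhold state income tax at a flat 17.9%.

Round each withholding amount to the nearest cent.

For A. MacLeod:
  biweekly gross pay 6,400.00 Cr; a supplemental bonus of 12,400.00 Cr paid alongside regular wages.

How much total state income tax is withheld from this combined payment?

3,570.20 Cr

State Income Tax: taxable = 6,400.00 Cr
  705.00 Cr + 26.9% × (6,400.00 Cr − 4,000.00 Cr) = 705.00 Cr + 26.9% × 2,400.00 Cr = 1,350.60 Cr
Supplemental (17.9% flat on bonus): 17.9% × 12,400.00 Cr = 2,219.60 Cr
Total state income tax: 1,350.60 Cr + 2,219.60 Cr = 3,570.20 Cr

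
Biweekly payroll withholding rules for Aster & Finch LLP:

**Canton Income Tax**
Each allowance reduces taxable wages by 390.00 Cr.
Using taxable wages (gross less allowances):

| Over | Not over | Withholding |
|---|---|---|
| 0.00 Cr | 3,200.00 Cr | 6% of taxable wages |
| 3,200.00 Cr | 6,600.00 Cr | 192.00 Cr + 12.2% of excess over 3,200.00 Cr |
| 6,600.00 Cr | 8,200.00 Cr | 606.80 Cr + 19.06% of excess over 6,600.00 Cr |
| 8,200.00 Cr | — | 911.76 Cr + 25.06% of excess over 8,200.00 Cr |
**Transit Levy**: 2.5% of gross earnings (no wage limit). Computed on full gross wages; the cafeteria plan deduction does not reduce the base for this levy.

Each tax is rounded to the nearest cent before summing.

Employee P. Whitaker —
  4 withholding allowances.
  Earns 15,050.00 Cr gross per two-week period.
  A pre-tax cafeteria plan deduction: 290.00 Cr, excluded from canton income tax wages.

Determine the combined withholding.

Canton Income Tax: taxable = 15,050.00 Cr − 290.00 Cr − 4×390.00 Cr = 13,200.00 Cr
  911.76 Cr + 25.06% × (13,200.00 Cr − 8,200.00 Cr) = 911.76 Cr + 25.06% × 5,000.00 Cr = 2,164.76 Cr
Transit Levy: 2.5% × 15,050.00 Cr = 376.25 Cr
Total: 2,164.76 Cr + 376.25 Cr = 2,541.01 Cr

2,541.01 Cr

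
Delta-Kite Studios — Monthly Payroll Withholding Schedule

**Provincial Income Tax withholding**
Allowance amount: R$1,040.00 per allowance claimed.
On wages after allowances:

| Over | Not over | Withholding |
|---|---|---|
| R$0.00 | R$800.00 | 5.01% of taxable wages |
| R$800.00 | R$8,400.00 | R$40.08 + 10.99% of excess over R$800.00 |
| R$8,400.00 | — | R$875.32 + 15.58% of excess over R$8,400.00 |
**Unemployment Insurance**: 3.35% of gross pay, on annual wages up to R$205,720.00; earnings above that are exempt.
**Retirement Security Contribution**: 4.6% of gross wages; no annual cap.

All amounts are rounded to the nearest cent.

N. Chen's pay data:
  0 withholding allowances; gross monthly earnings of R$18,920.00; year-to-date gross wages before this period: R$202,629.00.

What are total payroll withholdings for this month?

R$3,488.21

Provincial Income Tax: taxable = R$18,920.00
  R$875.32 + 15.58% × (R$18,920.00 − R$8,400.00) = R$875.32 + 15.58% × R$10,520.00 = R$2,514.34
Unemployment Insurance: cap R$205,720.00 − YTD R$202,629.00 = R$3,091.00 subject; 3.35% × R$3,091.00 = R$103.55
Retirement Security Contribution: 4.6% × R$18,920.00 = R$870.32
Total: R$2,514.34 + R$103.55 + R$870.32 = R$3,488.21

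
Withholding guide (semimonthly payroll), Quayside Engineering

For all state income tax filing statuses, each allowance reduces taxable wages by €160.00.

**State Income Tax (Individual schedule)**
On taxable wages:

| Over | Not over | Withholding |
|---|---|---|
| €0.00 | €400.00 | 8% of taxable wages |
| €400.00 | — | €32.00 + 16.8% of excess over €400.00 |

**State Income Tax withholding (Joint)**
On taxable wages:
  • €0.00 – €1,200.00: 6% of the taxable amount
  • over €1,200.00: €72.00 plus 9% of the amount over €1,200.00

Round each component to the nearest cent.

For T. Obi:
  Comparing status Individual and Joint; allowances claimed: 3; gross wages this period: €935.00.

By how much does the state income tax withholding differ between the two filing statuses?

State Income Tax (Individual): taxable = €935.00 − 3×€160.00 = €455.00
  €32.00 + 16.8% × (€455.00 − €400.00) = €32.00 + 16.8% × €55.00 = €41.24
State Income Tax (Joint): taxable = €935.00 − 3×€160.00 = €455.00
  6% × €455.00 = €27.30
Difference: |€41.24 − €27.30| = €13.94 (higher under Individual)

€13.94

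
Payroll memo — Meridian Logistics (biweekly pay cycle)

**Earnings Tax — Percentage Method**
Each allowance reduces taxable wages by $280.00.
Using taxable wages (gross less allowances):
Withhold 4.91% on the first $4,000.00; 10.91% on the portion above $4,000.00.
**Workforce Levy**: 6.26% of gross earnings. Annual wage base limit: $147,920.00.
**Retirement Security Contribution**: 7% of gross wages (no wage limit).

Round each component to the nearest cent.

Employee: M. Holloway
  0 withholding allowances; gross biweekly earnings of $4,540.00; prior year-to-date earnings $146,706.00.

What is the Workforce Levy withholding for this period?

Workforce Levy: cap $147,920.00 − YTD $146,706.00 = $1,214.00 subject; 6.26% × $1,214.00 = $76.00

$76.00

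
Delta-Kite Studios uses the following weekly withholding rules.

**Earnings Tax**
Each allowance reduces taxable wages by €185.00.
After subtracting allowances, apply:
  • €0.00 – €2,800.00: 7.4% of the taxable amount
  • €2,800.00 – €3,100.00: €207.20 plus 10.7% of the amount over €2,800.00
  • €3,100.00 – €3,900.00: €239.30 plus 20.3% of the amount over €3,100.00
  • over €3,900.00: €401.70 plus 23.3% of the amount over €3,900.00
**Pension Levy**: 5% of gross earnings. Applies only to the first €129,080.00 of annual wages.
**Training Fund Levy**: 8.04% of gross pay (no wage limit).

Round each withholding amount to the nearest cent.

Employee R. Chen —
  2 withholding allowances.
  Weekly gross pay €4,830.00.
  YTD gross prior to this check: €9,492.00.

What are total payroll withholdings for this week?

Earnings Tax: taxable = €4,830.00 − 2×€185.00 = €4,460.00
  €401.70 + 23.3% × (€4,460.00 − €3,900.00) = €401.70 + 23.3% × €560.00 = €532.18
Pension Levy: 5% × €4,830.00 = €241.50
Training Fund Levy: 8.04% × €4,830.00 = €388.33
Total: €532.18 + €241.50 + €388.33 = €1,162.01

€1,162.01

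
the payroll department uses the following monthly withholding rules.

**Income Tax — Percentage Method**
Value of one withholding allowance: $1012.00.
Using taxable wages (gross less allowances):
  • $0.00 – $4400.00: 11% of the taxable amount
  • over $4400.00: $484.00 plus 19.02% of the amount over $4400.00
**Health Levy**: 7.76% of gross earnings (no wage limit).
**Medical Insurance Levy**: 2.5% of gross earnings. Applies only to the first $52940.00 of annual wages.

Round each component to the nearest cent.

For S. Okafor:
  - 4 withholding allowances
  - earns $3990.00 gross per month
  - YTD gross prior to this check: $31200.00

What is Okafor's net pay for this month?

Income Tax: taxable = $3990.00 − 4×$1012.00 = $-58.00
  Taxable ≤ 0 → $0.00
Health Levy: 7.76% × $3990.00 = $309.62
Medical Insurance Levy: 2.5% × $3990.00 = $99.75
Total withheld: $0.00 + $309.62 + $99.75 = $409.37
Net pay: $3990.00 − $409.37 = $3580.63

$3580.63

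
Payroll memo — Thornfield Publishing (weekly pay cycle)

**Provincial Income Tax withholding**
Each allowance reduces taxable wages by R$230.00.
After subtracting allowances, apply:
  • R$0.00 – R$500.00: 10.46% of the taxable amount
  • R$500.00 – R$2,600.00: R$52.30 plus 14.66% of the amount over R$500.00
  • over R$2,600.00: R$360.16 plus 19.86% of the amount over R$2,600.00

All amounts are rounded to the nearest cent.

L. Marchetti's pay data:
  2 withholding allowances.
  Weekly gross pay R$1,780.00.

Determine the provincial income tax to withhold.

Provincial Income Tax: taxable = R$1,780.00 − 2×R$230.00 = R$1,320.00
  R$52.30 + 14.66% × (R$1,320.00 − R$500.00) = R$52.30 + 14.66% × R$820.00 = R$172.51

R$172.51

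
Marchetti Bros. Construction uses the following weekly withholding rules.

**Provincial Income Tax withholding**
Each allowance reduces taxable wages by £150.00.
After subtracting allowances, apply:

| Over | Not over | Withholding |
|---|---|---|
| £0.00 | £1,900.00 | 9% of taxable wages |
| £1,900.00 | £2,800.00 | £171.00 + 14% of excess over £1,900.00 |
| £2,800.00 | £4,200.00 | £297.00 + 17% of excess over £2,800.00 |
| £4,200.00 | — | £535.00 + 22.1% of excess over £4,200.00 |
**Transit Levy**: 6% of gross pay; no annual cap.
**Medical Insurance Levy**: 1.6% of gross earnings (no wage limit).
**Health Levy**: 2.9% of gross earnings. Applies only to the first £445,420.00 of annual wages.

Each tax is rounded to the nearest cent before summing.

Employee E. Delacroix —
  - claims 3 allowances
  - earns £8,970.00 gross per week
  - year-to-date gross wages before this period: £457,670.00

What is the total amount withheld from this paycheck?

£2,171.44

Provincial Income Tax: taxable = £8,970.00 − 3×£150.00 = £8,520.00
  £535.00 + 22.1% × (£8,520.00 − £4,200.00) = £535.00 + 22.1% × £4,320.00 = £1,489.72
Transit Levy: 6% × £8,970.00 = £538.20
Medical Insurance Levy: 1.6% × £8,970.00 = £143.52
Health Levy: YTD £457,670.00 ≥ cap £445,420.00 → £0.00
Total: £1,489.72 + £538.20 + £143.52 + £0.00 = £2,171.44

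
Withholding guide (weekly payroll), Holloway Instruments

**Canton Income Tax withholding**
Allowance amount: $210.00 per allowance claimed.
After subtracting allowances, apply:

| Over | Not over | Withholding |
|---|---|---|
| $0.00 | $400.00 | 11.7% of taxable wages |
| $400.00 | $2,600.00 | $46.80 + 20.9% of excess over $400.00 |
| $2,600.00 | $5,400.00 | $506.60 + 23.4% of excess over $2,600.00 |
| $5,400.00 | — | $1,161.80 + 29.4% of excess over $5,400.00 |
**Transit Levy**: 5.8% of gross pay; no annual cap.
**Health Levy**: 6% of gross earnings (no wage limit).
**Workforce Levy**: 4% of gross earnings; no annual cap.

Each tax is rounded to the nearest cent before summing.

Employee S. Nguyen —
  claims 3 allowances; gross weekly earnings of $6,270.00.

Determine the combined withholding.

Canton Income Tax: taxable = $6,270.00 − 3×$210.00 = $5,640.00
  $1,161.80 + 29.4% × ($5,640.00 − $5,400.00) = $1,161.80 + 29.4% × $240.00 = $1,232.36
Transit Levy: 5.8% × $6,270.00 = $363.66
Health Levy: 6% × $6,270.00 = $376.20
Workforce Levy: 4% × $6,270.00 = $250.80
Total: $1,232.36 + $363.66 + $376.20 + $250.80 = $2,223.02

$2,223.02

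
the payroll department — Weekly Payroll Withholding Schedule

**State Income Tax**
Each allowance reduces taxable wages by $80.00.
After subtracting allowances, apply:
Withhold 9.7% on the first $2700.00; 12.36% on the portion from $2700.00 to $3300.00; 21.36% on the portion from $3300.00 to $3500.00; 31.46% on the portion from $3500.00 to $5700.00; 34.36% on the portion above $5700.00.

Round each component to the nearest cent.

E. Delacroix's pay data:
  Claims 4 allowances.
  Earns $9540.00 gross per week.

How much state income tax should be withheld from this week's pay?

$2280.37

State Income Tax: taxable = $9540.00 − 4×$80.00 = $9220.00
  $1070.90 + 34.36% × ($9220.00 − $5700.00) = $1070.90 + 34.36% × $3520.00 = $2280.37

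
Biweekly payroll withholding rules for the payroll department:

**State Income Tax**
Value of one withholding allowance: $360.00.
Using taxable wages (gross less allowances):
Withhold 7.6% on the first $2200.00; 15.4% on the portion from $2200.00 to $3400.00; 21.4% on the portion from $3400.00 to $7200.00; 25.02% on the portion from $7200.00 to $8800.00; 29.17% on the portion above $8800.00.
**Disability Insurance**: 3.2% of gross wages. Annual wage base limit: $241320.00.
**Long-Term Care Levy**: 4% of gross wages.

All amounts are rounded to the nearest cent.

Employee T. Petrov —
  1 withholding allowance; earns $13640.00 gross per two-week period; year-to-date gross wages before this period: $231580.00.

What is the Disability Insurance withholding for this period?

Disability Insurance: cap $241320.00 − YTD $231580.00 = $9740.00 subject; 3.2% × $9740.00 = $311.68

$311.68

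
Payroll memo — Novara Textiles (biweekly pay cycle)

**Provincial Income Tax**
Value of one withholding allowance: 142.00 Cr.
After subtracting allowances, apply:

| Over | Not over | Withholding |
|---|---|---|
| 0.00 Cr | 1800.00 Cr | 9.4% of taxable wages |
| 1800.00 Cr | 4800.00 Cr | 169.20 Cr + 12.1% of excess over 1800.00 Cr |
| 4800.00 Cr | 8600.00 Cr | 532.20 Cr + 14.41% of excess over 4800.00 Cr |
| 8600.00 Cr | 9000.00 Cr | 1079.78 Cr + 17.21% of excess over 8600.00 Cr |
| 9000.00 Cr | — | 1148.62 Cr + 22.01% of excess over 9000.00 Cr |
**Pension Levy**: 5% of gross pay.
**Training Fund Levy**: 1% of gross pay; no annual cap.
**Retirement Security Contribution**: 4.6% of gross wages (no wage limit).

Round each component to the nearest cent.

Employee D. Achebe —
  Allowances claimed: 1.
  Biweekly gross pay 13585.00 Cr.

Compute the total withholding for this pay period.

3566.53 Cr

Provincial Income Tax: taxable = 13585.00 Cr − 1×142.00 Cr = 13443.00 Cr
  1148.62 Cr + 22.01% × (13443.00 Cr − 9000.00 Cr) = 1148.62 Cr + 22.01% × 4443.00 Cr = 2126.52 Cr
Pension Levy: 5% × 13585.00 Cr = 679.25 Cr
Training Fund Levy: 1% × 13585.00 Cr = 135.85 Cr
Retirement Security Contribution: 4.6% × 13585.00 Cr = 624.91 Cr
Total: 2126.52 Cr + 679.25 Cr + 135.85 Cr + 624.91 Cr = 3566.53 Cr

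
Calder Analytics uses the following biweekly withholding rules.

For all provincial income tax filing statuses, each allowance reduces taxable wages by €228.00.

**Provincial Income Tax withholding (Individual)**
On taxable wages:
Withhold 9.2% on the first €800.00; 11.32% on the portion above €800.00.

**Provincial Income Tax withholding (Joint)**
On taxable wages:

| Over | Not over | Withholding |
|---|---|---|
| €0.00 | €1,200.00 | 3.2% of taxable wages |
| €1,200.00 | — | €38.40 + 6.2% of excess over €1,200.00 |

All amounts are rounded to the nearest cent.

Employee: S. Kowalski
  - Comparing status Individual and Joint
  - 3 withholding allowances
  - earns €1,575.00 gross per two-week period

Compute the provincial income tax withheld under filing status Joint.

€28.51

Provincial Income Tax (Joint): taxable = €1,575.00 − 3×€228.00 = €891.00
  3.2% × €891.00 = €28.51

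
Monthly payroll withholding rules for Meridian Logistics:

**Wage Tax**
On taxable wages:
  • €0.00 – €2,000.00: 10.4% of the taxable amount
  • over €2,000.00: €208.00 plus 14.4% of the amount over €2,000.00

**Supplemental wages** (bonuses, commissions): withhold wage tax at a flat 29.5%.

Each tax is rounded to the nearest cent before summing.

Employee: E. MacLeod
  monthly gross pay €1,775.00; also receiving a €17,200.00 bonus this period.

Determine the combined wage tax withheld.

Wage Tax: taxable = €1,775.00
  10.4% × €1,775.00 = €184.60
Supplemental (29.5% flat on bonus): 29.5% × €17,200.00 = €5,074.00
Total wage tax: €184.60 + €5,074.00 = €5,258.60

€5,258.60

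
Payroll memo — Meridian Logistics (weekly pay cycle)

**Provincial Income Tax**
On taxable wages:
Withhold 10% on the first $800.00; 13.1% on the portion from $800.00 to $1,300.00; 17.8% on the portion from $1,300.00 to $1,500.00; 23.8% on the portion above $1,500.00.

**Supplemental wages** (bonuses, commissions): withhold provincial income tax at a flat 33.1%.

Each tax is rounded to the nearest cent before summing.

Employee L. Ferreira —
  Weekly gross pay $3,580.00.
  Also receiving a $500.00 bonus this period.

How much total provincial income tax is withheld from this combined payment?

$841.64

Provincial Income Tax: taxable = $3,580.00
  $181.10 + 23.8% × ($3,580.00 − $1,500.00) = $181.10 + 23.8% × $2,080.00 = $676.14
Supplemental (33.1% flat on bonus): 33.1% × $500.00 = $165.50
Total provincial income tax: $676.14 + $165.50 = $841.64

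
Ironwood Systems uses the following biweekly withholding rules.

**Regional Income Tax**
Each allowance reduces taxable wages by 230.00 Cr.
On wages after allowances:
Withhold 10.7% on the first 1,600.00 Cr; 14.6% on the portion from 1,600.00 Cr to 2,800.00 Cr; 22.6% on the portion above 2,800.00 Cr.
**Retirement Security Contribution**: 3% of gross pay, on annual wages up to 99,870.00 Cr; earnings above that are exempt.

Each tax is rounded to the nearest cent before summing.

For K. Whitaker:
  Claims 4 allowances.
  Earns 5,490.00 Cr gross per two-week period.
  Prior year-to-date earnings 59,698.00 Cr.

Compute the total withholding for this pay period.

Regional Income Tax: taxable = 5,490.00 Cr − 4×230.00 Cr = 4,570.00 Cr
  346.40 Cr + 22.6% × (4,570.00 Cr − 2,800.00 Cr) = 346.40 Cr + 22.6% × 1,770.00 Cr = 746.42 Cr
Retirement Security Contribution: 3% × 5,490.00 Cr = 164.70 Cr
Total: 746.42 Cr + 164.70 Cr = 911.12 Cr

911.12 Cr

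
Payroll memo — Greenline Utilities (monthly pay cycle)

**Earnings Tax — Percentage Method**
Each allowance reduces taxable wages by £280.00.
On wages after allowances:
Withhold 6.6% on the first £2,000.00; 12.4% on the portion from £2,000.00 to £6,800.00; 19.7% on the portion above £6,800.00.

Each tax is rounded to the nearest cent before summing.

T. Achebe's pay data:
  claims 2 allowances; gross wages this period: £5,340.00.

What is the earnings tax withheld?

£476.72

Earnings Tax: taxable = £5,340.00 − 2×£280.00 = £4,780.00
  £132.00 + 12.4% × (£4,780.00 − £2,000.00) = £132.00 + 12.4% × £2,780.00 = £476.72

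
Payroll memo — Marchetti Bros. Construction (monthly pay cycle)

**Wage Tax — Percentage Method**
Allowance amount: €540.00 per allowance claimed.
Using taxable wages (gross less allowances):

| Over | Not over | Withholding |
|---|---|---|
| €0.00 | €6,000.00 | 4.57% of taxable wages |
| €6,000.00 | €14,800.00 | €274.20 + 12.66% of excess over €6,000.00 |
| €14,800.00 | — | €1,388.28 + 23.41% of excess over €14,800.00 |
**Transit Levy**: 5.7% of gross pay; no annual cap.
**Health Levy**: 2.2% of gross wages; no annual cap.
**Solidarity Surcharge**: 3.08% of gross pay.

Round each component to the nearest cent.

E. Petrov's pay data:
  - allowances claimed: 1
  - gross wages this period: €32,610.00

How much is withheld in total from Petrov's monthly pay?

Wage Tax: taxable = €32,610.00 − 1×€540.00 = €32,070.00
  €1,388.28 + 23.41% × (€32,070.00 − €14,800.00) = €1,388.28 + 23.41% × €17,270.00 = €5,431.19
Transit Levy: 5.7% × €32,610.00 = €1,858.77
Health Levy: 2.2% × €32,610.00 = €717.42
Solidarity Surcharge: 3.08% × €32,610.00 = €1,004.39
Total: €5,431.19 + €1,858.77 + €717.42 + €1,004.39 = €9,011.77

€9,011.77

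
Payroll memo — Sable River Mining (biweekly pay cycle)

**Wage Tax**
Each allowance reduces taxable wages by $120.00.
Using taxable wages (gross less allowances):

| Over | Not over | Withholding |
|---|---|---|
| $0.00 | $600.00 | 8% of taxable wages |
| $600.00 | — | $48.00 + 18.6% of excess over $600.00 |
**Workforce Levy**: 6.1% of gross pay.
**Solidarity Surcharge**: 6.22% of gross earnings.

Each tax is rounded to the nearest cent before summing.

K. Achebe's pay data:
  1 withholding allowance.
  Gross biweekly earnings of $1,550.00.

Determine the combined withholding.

$393.34

Wage Tax: taxable = $1,550.00 − 1×$120.00 = $1,430.00
  $48.00 + 18.6% × ($1,430.00 − $600.00) = $48.00 + 18.6% × $830.00 = $202.38
Workforce Levy: 6.1% × $1,550.00 = $94.55
Solidarity Surcharge: 6.22% × $1,550.00 = $96.41
Total: $202.38 + $94.55 + $96.41 = $393.34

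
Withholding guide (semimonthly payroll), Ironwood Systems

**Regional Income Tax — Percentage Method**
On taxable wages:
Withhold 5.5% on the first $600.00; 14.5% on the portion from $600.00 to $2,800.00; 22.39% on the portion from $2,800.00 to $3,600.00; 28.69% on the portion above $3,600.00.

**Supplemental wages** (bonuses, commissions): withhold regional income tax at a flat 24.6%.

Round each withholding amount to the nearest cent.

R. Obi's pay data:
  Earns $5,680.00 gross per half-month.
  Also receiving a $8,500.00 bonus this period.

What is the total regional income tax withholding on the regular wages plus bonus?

Regional Income Tax: taxable = $5,680.00
  $531.12 + 28.69% × ($5,680.00 − $3,600.00) = $531.12 + 28.69% × $2,080.00 = $1,127.87
Supplemental (24.6% flat on bonus): 24.6% × $8,500.00 = $2,091.00
Total regional income tax: $1,127.87 + $2,091.00 = $3,218.87

$3,218.87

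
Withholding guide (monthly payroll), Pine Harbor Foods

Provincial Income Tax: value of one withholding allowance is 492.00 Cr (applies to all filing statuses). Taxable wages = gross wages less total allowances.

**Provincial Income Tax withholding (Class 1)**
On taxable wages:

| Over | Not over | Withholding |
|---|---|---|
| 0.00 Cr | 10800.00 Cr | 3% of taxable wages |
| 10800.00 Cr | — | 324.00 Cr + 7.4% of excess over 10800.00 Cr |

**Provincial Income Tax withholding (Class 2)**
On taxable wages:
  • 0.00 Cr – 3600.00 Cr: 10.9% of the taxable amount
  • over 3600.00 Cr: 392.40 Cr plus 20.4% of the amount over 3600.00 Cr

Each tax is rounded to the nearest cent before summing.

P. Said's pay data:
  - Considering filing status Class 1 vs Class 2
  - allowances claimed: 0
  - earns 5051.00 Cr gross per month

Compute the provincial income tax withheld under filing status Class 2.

Provincial Income Tax (Class 2): taxable = 5051.00 Cr
  392.40 Cr + 20.4% × (5051.00 Cr − 3600.00 Cr) = 392.40 Cr + 20.4% × 1451.00 Cr = 688.40 Cr

688.40 Cr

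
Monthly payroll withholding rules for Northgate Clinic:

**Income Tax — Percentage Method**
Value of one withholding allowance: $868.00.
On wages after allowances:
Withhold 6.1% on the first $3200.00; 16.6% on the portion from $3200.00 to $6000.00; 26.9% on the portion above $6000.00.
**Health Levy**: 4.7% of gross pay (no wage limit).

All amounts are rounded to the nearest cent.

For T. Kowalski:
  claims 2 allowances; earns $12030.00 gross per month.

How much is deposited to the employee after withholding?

Income Tax: taxable = $12030.00 − 2×$868.00 = $10294.00
  $660.00 + 26.9% × ($10294.00 − $6000.00) = $660.00 + 26.9% × $4294.00 = $1815.09
Health Levy: 4.7% × $12030.00 = $565.41
Total withheld: $1815.09 + $565.41 = $2380.50
Net pay: $12030.00 − $2380.50 = $9649.50

$9649.50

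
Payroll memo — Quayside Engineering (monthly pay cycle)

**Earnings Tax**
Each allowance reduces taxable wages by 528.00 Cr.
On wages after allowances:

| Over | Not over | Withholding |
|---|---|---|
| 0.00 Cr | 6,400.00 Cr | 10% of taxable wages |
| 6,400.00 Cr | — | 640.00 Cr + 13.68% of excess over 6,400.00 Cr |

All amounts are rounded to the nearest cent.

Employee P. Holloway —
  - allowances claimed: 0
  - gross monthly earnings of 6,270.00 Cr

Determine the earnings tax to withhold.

627.00 Cr

Earnings Tax: taxable = 6,270.00 Cr
  10% × 6,270.00 Cr = 627.00 Cr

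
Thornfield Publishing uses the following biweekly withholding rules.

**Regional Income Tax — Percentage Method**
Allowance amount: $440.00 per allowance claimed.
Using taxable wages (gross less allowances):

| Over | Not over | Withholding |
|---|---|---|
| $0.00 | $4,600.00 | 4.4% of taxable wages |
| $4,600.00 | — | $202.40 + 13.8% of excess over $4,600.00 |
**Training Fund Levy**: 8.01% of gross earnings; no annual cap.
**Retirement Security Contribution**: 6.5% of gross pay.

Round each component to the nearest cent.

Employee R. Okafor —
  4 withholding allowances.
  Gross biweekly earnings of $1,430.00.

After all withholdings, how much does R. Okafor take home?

Regional Income Tax: taxable = $1,430.00 − 4×$440.00 = $-330.00
  Taxable ≤ 0 → $0.00
Training Fund Levy: 8.01% × $1,430.00 = $114.54
Retirement Security Contribution: 6.5% × $1,430.00 = $92.95
Total withheld: $0.00 + $114.54 + $92.95 = $207.49
Net pay: $1,430.00 − $207.49 = $1,222.51

$1,222.51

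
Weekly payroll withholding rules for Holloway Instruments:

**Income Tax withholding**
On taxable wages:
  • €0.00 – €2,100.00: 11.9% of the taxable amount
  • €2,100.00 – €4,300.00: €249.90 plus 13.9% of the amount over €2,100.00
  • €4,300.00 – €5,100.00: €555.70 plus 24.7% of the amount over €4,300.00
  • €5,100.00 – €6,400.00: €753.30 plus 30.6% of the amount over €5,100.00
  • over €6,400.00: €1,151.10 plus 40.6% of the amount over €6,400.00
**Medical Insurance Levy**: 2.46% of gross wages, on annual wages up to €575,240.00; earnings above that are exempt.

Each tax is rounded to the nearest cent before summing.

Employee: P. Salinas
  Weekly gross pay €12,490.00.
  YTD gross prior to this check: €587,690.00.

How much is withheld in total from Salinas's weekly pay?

€3,623.64

Income Tax: taxable = €12,490.00
  €1,151.10 + 40.6% × (€12,490.00 − €6,400.00) = €1,151.10 + 40.6% × €6,090.00 = €3,623.64
Medical Insurance Levy: YTD €587,690.00 ≥ cap €575,240.00 → €0.00
Total: €3,623.64 + €0.00 = €3,623.64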